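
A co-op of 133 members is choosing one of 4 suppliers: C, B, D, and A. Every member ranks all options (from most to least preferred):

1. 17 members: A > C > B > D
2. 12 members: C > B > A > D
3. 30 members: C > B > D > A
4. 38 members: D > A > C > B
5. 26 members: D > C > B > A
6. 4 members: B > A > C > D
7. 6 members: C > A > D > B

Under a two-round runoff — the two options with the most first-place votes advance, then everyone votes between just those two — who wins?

Round 1 first-place votes: C 48, B 4, D 64, A 17.
D and C advance.
Runoff: D is preferred to C by 64 voters; C by 69.
C wins the runoff.

C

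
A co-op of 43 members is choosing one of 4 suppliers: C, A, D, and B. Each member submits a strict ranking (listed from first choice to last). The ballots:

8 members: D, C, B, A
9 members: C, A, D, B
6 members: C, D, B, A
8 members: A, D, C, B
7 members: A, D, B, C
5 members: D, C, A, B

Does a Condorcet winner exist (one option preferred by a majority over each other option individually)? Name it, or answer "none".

Checking pairwise contests:
D beats C 28–15.
C beats A 28–15.
A beats D 24–19.
C beats B 36–7.
Every option loses at least one head-to-head, so there is no Condorcet winner.

none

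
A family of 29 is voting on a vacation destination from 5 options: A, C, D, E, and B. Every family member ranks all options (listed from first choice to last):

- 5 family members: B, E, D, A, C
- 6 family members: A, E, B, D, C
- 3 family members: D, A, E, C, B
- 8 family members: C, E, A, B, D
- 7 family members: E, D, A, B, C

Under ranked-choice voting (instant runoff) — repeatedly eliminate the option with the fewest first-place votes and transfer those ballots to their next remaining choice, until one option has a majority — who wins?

E

Round 1: A 6, C 8, D 3, E 7, B 5. Eliminate D.
Round 2: A 9, C 8, E 7, B 5. Eliminate B.
Round 3: A 9, C 8, E 12. Eliminate C.
Round 4: A 9, E 20. E has a majority.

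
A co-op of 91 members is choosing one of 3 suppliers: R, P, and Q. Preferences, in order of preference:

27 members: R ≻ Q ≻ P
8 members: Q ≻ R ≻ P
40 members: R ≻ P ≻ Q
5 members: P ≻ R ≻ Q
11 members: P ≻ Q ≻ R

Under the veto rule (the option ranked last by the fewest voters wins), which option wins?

R

Last-place votes: R 11, P 35, Q 45.
R is ranked last by the fewest voters, so R wins.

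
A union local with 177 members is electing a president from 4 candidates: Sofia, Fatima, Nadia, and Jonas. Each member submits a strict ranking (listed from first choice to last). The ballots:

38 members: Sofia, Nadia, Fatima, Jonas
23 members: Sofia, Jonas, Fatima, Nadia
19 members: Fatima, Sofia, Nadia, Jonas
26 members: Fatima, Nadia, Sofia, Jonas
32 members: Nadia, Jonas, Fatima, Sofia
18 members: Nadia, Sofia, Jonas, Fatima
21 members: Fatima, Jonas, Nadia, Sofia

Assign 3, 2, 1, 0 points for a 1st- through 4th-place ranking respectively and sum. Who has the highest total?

Sofia: 38·3 + 23·3 + 19·2 + 26·1 + 32·0 + 18·2 + 21·0 = 283
Fatima: 38·1 + 23·1 + 19·3 + 26·3 + 32·1 + 18·0 + 21·3 = 291
Nadia: 38·2 + 23·0 + 19·1 + 26·2 + 32·3 + 18·3 + 21·1 = 318
Jonas: 38·0 + 23·2 + 19·0 + 26·0 + 32·2 + 18·1 + 21·2 = 170
Nadia has the highest Borda score (318).

Nadia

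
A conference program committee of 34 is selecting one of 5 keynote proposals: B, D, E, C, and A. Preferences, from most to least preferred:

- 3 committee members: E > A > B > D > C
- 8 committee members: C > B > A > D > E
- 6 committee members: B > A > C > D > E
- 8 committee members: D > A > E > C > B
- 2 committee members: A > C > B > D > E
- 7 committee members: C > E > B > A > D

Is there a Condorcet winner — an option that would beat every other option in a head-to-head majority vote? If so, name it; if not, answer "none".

Checking pairwise contests:
E beats B 18–16.
B beats D 26–8.
D beats E 24–10.
A beats C 19–15.
B beats A 21–13.
Every option loses at least one head-to-head, so there is no Condorcet winner.

none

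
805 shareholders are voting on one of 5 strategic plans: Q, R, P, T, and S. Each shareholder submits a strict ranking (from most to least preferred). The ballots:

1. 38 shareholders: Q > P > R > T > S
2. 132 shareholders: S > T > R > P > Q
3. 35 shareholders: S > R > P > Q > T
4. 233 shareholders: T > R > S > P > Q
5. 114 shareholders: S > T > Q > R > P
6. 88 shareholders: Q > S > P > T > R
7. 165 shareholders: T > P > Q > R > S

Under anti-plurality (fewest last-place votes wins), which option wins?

T

Last-place votes: Q 365, R 88, P 114, T 35, S 203.
T is ranked last by the fewest voters, so T wins.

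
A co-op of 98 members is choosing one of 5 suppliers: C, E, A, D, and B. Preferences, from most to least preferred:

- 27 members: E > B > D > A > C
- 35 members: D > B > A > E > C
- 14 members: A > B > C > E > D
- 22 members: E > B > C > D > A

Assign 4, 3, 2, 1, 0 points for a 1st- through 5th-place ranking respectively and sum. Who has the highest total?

C: 27·0 + 35·0 + 14·2 + 22·2 = 72
E: 27·4 + 35·1 + 14·1 + 22·4 = 245
A: 27·1 + 35·2 + 14·4 + 22·0 = 153
D: 27·2 + 35·4 + 14·0 + 22·1 = 216
B: 27·3 + 35·3 + 14·3 + 22·3 = 294
B has the highest Borda score (294).

B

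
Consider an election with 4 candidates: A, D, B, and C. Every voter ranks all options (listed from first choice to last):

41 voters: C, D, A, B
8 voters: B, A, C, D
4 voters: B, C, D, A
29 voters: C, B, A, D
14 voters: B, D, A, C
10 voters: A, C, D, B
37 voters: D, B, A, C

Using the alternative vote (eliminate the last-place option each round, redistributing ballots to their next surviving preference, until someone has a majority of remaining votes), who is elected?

C

Round 1: A 10, D 37, B 26, C 70. Eliminate A.
Round 2: D 37, B 26, C 80. C has a majority.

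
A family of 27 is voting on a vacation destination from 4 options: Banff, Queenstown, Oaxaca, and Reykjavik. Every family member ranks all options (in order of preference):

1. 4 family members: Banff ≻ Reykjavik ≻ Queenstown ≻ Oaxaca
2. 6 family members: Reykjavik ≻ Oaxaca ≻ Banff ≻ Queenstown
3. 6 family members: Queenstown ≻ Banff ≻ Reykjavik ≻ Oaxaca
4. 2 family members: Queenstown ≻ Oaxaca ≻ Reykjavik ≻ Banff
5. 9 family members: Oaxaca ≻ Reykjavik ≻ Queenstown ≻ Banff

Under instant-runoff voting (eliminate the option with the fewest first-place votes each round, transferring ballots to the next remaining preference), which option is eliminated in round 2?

Queenstown

Round 1: Banff 4, Queenstown 8, Oaxaca 9, Reykjavik 6. Eliminate Banff.
Round 2: Queenstown 8, Oaxaca 9, Reykjavik 10. Eliminate Queenstown.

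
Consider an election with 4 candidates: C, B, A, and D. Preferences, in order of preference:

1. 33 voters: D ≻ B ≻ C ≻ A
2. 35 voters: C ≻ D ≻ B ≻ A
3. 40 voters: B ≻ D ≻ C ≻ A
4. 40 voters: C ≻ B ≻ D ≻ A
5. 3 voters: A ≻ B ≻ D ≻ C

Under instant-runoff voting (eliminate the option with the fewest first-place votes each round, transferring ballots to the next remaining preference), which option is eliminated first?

Round 1: C 75, B 40, A 3, D 33. Eliminate A.

A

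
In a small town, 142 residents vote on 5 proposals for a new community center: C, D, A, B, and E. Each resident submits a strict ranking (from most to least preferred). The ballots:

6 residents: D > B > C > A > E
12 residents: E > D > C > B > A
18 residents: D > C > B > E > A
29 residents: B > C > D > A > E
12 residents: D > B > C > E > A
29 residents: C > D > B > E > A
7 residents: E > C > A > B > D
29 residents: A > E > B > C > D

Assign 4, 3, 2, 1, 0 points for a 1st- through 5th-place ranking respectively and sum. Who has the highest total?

C

C: 6·2 + 12·2 + 18·3 + 29·3 + 12·2 + 29·4 + 7·3 + 29·1 = 367
D: 6·4 + 12·3 + 18·4 + 29·2 + 12·4 + 29·3 + 7·0 + 29·0 = 325
A: 6·1 + 12·0 + 18·0 + 29·1 + 12·0 + 29·0 + 7·2 + 29·4 = 165
B: 6·3 + 12·1 + 18·2 + 29·4 + 12·3 + 29·2 + 7·1 + 29·2 = 341
E: 6·0 + 12·4 + 18·1 + 29·0 + 12·1 + 29·1 + 7·4 + 29·3 = 222
C has the highest Borda score (367).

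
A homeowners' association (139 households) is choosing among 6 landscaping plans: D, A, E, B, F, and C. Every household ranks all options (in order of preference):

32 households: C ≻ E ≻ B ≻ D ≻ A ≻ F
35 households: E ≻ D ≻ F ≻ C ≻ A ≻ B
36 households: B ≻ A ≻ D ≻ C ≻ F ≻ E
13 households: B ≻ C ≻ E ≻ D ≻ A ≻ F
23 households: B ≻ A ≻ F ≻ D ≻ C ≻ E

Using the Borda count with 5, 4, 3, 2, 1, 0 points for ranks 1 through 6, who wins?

B

D: 32·2 + 35·4 + 36·3 + 13·2 + 23·2 = 384
A: 32·1 + 35·1 + 36·4 + 13·1 + 23·4 = 316
E: 32·4 + 35·5 + 36·0 + 13·3 + 23·0 = 342
B: 32·3 + 35·0 + 36·5 + 13·5 + 23·5 = 456
F: 32·0 + 35·3 + 36·1 + 13·0 + 23·3 = 210
C: 32·5 + 35·2 + 36·2 + 13·4 + 23·1 = 377
B has the highest Borda score (456).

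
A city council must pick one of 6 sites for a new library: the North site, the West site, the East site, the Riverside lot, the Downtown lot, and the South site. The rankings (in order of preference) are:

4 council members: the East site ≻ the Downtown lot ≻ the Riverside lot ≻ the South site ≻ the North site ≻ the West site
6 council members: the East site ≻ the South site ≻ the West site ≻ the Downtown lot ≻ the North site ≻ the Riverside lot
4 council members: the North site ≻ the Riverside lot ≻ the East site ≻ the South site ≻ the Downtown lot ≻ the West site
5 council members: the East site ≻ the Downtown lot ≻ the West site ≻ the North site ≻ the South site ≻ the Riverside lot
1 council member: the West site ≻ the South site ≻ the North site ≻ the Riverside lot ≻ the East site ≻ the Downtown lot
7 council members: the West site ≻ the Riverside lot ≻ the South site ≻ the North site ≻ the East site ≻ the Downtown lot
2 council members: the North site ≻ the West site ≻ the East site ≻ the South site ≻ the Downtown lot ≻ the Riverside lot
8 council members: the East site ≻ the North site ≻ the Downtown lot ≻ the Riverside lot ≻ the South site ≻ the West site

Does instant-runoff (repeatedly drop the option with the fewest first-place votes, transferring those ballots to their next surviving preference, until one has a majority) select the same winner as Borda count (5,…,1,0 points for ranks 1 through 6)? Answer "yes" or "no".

yes

Instant-runoff — R1 the North site 6, the West site 8, the East site 23, the Riverside lot 0, the Downtown lot 0, the South site 0 (the East site winner). Winner: the East site.
Borda — scores: the North site 99, the West site 81, the East site 141, the Riverside lot 74, the Downtown lot 78, the South site 82. Winner: the East site.
The two methods agree.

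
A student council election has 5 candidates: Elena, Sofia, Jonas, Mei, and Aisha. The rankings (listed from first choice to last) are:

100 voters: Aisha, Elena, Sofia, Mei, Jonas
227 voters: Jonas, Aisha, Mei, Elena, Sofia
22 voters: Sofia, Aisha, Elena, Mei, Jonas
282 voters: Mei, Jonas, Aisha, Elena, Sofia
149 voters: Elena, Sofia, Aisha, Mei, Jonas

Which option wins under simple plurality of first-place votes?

Mei

First-place votes: Elena 149, Sofia 22, Jonas 227, Mei 282, Aisha 100.
Mei has the most first-place votes.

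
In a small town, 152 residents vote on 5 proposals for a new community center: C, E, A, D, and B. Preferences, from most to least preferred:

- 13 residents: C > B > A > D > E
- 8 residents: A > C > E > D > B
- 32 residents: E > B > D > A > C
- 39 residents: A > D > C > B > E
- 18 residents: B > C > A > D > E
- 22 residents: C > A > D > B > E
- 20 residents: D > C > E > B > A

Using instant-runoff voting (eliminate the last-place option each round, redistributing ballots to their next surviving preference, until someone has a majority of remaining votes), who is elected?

A

Round 1: C 35, E 32, A 47, D 20, B 18. Eliminate B.
Round 2: C 53, E 32, A 47, D 20. Eliminate D.
Round 3: C 73, E 32, A 47. Eliminate E.
Round 4: C 73, A 79. A has a majority.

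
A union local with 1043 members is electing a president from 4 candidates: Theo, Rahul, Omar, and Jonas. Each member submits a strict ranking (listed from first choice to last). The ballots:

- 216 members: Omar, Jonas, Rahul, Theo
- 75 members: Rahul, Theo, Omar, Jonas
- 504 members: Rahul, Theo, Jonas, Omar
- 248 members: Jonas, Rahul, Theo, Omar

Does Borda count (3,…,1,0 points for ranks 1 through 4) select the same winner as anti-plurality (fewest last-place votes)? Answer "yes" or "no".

yes

Borda — scores: Theo 1406, Rahul 2449, Omar 723, Jonas 1680. Winner: Rahul.
Anti-plurality — last-place votes: Theo 216, Rahul 0, Omar 752, Jonas 75. Winner: Rahul.
The two methods agree.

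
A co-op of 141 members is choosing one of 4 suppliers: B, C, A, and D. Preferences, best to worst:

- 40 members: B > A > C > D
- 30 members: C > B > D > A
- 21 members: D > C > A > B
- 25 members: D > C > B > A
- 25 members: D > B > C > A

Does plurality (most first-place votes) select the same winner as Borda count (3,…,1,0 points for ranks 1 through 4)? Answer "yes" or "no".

no

Plurality — first-place votes: B 40, C 30, A 0, D 71. Winner: D.
Borda — scores: B 255, C 247, A 101, D 243. Winner: B.
The two methods disagree.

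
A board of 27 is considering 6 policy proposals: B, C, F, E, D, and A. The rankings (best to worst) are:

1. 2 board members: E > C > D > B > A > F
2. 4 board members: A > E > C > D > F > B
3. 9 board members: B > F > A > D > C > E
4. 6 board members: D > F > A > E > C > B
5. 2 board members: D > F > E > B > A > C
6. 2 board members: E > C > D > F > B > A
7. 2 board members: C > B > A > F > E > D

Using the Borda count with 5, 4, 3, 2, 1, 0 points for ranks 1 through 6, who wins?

B: 2·2 + 4·0 + 9·5 + 6·0 + 2·2 + 2·1 + 2·4 = 63
C: 2·4 + 4·3 + 9·1 + 6·1 + 2·0 + 2·4 + 2·5 = 53
F: 2·0 + 4·1 + 9·4 + 6·4 + 2·4 + 2·2 + 2·2 = 80
E: 2·5 + 4·4 + 9·0 + 6·2 + 2·3 + 2·5 + 2·1 = 56
D: 2·3 + 4·2 + 9·2 + 6·5 + 2·5 + 2·3 + 2·0 = 78
A: 2·1 + 4·5 + 9·3 + 6·3 + 2·1 + 2·0 + 2·3 = 75
F has the highest Borda score (80).

F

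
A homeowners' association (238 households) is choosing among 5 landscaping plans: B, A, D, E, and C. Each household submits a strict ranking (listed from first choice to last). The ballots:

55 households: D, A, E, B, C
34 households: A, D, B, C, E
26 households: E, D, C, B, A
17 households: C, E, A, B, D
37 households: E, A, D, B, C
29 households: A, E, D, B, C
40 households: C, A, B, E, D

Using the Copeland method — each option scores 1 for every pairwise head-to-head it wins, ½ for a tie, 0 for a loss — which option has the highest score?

A

B: beats C; loses to A, D, and E → score 1.
A: beats B, D, E, and C → score 4.
D: beats B and C; loses to A and E → score 2.
E: beats B, D, and C; loses to A → score 3.
C: loses to B, A, D, and E → score 0.
A has the best pairwise record.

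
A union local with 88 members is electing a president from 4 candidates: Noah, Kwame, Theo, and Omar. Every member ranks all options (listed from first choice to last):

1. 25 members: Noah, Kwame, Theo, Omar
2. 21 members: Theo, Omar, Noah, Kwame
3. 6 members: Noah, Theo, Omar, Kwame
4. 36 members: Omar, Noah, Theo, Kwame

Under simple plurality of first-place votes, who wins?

First-place votes: Noah 31, Kwame 0, Theo 21, Omar 36.
Omar has the most first-place votes.

Omar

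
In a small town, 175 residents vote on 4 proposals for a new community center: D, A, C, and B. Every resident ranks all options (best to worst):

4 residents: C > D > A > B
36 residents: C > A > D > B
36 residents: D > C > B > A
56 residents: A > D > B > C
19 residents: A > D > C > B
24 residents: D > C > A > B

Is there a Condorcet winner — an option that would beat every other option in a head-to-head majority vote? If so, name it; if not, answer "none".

Checking pairwise contests:
A beats D 111–64.
C beats A 100–75.
D beats C 135–40.
D beats B 175–0.
Every option loses at least one head-to-head, so there is no Condorcet winner.

none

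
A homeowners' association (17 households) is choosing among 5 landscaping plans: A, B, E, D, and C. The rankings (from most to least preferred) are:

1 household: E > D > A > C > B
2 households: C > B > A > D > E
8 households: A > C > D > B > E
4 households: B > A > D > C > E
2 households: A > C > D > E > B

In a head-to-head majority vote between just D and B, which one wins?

D

Voters preferring D to B: 11; preferring B to D: 6.
D wins the head-to-head.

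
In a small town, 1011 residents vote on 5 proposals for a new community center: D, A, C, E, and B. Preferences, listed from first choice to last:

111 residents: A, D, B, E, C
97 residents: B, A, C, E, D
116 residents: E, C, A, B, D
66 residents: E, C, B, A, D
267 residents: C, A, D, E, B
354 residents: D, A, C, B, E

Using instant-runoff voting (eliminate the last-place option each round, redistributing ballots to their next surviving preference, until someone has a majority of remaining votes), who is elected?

Round 1: D 354, A 111, C 267, E 182, B 97. Eliminate B.
Round 2: D 354, A 208, C 267, E 182. Eliminate E.
Round 3: D 354, A 208, C 449. Eliminate A.
Round 4: D 465, C 546. C has a majority.

C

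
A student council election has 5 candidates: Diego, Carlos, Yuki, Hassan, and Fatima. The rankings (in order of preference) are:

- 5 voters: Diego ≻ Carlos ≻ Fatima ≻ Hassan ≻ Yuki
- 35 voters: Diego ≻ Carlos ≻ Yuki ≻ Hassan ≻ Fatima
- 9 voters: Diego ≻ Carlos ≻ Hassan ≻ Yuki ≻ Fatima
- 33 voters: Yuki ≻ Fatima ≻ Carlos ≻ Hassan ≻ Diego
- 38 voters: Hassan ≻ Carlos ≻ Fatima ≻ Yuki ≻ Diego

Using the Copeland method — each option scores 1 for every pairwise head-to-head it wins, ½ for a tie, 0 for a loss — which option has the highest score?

Diego: loses to Carlos, Yuki, Hassan, and Fatima → score 0.
Carlos: beats Diego, Yuki, Hassan, and Fatima → score 4.
Yuki: beats Diego, Hassan, and Fatima; loses to Carlos → score 3.
Hassan: beats Diego and Fatima; loses to Carlos and Yuki → score 2.
Fatima: beats Diego; loses to Carlos, Yuki, and Hassan → score 1.
Carlos has the best pairwise record.

Carlos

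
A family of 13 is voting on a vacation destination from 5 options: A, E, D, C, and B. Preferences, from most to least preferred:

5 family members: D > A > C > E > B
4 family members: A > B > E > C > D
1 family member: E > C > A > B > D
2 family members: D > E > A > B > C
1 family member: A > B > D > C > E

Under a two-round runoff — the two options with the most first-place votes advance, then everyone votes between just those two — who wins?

D

Round 1 first-place votes: A 5, E 1, D 7, C 0, B 0.
D and A advance.
Runoff: D is preferred to A by 7 voters; A by 6.
D wins the runoff.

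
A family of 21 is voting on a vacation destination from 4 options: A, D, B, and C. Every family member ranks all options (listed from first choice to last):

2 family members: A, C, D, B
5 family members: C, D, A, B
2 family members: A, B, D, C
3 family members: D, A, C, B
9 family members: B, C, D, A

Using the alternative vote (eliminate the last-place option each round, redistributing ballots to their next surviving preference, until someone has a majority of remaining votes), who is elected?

Round 1: A 4, D 3, B 9, C 5. Eliminate D.
Round 2: A 7, B 9, C 5. Eliminate C.
Round 3: A 12, B 9. A has a majority.

A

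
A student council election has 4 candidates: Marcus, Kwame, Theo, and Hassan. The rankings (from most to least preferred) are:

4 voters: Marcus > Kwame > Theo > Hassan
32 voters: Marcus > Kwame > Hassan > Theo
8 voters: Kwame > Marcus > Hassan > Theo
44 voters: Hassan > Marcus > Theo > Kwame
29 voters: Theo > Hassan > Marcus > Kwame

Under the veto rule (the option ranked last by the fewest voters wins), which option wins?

Last-place votes: Marcus 0, Kwame 73, Theo 40, Hassan 4.
Marcus is ranked last by the fewest voters, so Marcus wins.

Marcus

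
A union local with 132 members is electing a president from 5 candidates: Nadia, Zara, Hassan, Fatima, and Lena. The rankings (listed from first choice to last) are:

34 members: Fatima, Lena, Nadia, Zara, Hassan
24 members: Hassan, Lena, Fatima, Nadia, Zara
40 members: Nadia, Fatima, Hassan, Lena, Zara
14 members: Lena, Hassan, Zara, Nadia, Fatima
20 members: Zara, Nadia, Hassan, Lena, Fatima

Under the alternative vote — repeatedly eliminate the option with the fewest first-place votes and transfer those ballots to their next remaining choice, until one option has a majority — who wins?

Nadia

Round 1: Nadia 40, Zara 20, Hassan 24, Fatima 34, Lena 14. Eliminate Lena.
Round 2: Nadia 40, Zara 20, Hassan 38, Fatima 34. Eliminate Zara.
Round 3: Nadia 60, Hassan 38, Fatima 34. Eliminate Fatima.
Round 4: Nadia 94, Hassan 38. Nadia has a majority.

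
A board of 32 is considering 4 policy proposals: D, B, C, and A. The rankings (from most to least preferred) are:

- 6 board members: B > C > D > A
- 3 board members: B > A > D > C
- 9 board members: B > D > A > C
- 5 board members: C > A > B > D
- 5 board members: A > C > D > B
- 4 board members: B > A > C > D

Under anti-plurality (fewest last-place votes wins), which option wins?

Last-place votes: D 9, B 5, C 12, A 6.
B is ranked last by the fewest voters, so B wins.

B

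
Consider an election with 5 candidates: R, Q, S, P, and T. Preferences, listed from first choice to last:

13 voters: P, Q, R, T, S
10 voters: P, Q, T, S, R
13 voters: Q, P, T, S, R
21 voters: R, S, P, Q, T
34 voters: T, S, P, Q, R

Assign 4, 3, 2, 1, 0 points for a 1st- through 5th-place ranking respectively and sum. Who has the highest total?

P

R: 13·2 + 10·0 + 13·0 + 21·4 + 34·0 = 110
Q: 13·3 + 10·3 + 13·4 + 21·1 + 34·1 = 176
S: 13·0 + 10·1 + 13·1 + 21·3 + 34·3 = 188
P: 13·4 + 10·4 + 13·3 + 21·2 + 34·2 = 241
T: 13·1 + 10·2 + 13·2 + 21·0 + 34·4 = 195
P has the highest Borda score (241).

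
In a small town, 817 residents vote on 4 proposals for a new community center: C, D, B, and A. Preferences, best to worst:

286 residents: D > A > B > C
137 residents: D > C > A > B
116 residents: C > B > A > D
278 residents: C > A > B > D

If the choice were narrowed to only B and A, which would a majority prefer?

Voters preferring B to A: 116; preferring A to B: 701.
A wins the head-to-head.

A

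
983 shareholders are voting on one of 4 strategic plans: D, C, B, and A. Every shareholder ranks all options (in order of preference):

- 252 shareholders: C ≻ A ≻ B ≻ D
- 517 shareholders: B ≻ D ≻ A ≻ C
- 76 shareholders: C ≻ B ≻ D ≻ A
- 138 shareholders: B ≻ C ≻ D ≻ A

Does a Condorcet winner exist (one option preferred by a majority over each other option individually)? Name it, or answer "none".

B

B vs D: 983–0 for B.
B vs C: 655–328 for B.
B vs A: 731–252 for B.
B beats every other option head-to-head.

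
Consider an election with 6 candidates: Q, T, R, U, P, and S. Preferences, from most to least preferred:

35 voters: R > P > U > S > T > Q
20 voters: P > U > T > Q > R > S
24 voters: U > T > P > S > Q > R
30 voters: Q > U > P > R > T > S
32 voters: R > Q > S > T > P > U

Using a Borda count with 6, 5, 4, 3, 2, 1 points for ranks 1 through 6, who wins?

P

Q: 35·1 + 20·3 + 24·2 + 30·6 + 32·5 = 483
T: 35·2 + 20·4 + 24·5 + 30·2 + 32·3 = 426
R: 35·6 + 20·2 + 24·1 + 30·3 + 32·6 = 556
U: 35·4 + 20·5 + 24·6 + 30·5 + 32·1 = 566
P: 35·5 + 20·6 + 24·4 + 30·4 + 32·2 = 575
S: 35·3 + 20·1 + 24·3 + 30·1 + 32·4 = 355
P has the highest Borda score (575).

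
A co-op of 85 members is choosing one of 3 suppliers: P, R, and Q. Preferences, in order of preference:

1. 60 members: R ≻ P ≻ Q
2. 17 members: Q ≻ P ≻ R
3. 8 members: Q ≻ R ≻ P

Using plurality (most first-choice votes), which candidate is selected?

First-place votes: P 0, R 60, Q 25.
R has the most first-place votes.

R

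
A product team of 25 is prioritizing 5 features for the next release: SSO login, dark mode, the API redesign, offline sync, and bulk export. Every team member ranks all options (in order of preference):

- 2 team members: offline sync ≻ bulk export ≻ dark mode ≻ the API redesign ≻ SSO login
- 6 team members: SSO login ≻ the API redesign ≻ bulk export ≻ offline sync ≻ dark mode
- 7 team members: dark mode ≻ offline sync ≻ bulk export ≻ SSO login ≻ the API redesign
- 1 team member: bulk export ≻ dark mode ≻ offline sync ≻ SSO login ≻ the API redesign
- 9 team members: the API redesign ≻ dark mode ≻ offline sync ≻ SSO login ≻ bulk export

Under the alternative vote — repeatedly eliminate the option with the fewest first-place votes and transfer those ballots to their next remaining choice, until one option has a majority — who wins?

the API redesign

Round 1: SSO login 6, dark mode 7, the API redesign 9, offline sync 2, bulk export 1. Eliminate bulk export.
Round 2: SSO login 6, dark mode 8, the API redesign 9, offline sync 2. Eliminate offline sync.
Round 3: SSO login 6, dark mode 10, the API redesign 9. Eliminate SSO login.
Round 4: dark mode 10, the API redesign 15. The API redesign has a majority.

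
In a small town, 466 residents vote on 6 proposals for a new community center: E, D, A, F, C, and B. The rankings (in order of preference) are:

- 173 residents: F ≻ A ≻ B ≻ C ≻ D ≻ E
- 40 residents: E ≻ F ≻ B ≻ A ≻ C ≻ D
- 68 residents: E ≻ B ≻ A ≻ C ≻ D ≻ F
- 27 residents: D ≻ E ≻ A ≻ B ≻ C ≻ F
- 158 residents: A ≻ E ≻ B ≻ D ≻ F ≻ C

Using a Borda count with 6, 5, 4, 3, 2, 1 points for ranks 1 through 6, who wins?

A

E: 173·1 + 40·6 + 68·6 + 27·5 + 158·5 = 1746
D: 173·2 + 40·1 + 68·2 + 27·6 + 158·3 = 1158
A: 173·5 + 40·3 + 68·4 + 27·4 + 158·6 = 2313
F: 173·6 + 40·5 + 68·1 + 27·1 + 158·2 = 1649
C: 173·3 + 40·2 + 68·3 + 27·2 + 158·1 = 1015
B: 173·4 + 40·4 + 68·5 + 27·3 + 158·4 = 1905
A has the highest Borda score (2313).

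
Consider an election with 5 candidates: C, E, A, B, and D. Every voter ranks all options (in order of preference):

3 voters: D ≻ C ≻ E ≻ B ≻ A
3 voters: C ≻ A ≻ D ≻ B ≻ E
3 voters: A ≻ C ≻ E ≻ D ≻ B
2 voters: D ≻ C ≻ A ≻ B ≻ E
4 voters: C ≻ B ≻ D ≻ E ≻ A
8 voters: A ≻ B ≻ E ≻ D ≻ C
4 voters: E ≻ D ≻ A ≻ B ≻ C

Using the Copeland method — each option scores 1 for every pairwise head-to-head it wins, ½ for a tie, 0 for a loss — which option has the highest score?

C: beats E and B; loses to A and D → score 2.
E: beats D; loses to C, A, and B → score 1.
A: beats C, E, B, and D → score 4.
B: beats E; loses to C, A, and D → score 1.
D: beats C and B; loses to E and A → score 2.
A has the best pairwise record.

A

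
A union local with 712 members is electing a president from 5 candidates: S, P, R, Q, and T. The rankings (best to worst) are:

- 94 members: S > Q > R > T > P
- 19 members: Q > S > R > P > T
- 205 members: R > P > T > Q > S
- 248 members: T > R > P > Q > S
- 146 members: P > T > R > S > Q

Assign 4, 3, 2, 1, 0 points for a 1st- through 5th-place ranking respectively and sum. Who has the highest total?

R

S: 94·4 + 19·3 + 205·0 + 248·0 + 146·1 = 579
P: 94·0 + 19·1 + 205·3 + 248·2 + 146·4 = 1714
R: 94·2 + 19·2 + 205·4 + 248·3 + 146·2 = 2082
Q: 94·3 + 19·4 + 205·1 + 248·1 + 146·0 = 811
T: 94·1 + 19·0 + 205·2 + 248·4 + 146·3 = 1934
R has the highest Borda score (2082).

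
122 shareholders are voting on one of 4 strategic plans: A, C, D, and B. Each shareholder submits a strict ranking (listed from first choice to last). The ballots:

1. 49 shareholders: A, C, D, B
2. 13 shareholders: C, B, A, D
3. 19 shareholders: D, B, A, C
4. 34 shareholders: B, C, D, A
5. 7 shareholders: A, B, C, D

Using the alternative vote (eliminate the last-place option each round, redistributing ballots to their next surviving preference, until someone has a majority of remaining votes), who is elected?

Round 1: A 56, C 13, D 19, B 34. Eliminate C.
Round 2: A 56, D 19, B 47. Eliminate D.
Round 3: A 56, B 66. B has a majority.

B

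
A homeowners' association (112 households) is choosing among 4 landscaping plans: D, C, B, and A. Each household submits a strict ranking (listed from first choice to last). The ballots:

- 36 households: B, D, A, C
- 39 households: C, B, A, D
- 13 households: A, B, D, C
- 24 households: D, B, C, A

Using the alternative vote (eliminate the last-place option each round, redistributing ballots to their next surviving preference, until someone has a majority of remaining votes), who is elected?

B

Round 1: D 24, C 39, B 36, A 13. Eliminate A.
Round 2: D 24, C 39, B 49. Eliminate D.
Round 3: C 39, B 73. B has a majority.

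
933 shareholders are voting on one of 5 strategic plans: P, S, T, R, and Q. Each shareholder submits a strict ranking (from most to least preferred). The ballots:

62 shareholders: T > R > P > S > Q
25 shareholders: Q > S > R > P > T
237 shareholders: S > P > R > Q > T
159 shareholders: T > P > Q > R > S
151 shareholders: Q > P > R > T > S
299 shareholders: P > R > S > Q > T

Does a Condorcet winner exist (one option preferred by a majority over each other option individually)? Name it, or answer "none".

P

P vs S: 671–262 for P.
P vs T: 712–221 for P.
P vs R: 846–87 for P.
P vs Q: 757–176 for P.
P beats every other option head-to-head.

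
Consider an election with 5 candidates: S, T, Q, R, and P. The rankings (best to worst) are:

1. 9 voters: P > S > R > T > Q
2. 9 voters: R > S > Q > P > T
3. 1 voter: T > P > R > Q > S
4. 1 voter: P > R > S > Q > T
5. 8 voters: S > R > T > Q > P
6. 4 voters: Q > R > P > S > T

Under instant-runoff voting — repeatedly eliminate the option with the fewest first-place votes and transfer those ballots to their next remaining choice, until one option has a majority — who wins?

Round 1: S 8, T 1, Q 4, R 9, P 10. Eliminate T.
Round 2: S 8, Q 4, R 9, P 11. Eliminate Q.
Round 3: S 8, R 13, P 11. Eliminate S.
Round 4: R 21, P 11. R has a majority.

R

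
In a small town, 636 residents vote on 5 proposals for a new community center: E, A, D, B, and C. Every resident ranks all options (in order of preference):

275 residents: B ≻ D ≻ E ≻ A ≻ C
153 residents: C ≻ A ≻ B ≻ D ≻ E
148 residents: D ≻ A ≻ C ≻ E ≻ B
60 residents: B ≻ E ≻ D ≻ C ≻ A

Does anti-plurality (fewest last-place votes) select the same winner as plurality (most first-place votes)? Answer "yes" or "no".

Anti-plurality — last-place votes: E 153, A 60, D 0, B 148, C 275. Winner: D.
Plurality — first-place votes: E 0, A 0, D 148, B 335, C 153. Winner: B.
The two methods disagree.

no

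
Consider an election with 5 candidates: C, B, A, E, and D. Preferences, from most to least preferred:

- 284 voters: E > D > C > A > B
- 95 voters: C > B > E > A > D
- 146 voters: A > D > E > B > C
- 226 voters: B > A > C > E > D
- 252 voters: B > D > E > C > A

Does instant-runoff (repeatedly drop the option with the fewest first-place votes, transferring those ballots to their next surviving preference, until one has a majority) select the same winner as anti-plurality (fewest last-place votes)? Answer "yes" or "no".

Instant-runoff — R1 C 95, B 478, A 146, E 284, D 0 (D out); R2 C 95, B 478, A 146, E 284 (C out); R3 B 573, A 146, E 284 (B winner). Winner: B.
Anti-plurality — last-place votes: C 146, B 284, A 252, E 0, D 321. Winner: E.
The two methods disagree.

no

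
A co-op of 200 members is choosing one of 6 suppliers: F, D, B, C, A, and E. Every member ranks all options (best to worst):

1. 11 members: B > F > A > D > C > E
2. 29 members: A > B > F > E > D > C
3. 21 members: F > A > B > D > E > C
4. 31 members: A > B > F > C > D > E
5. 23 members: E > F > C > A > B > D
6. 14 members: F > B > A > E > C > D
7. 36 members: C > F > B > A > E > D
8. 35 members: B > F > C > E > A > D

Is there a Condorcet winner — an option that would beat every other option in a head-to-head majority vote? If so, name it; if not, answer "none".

Checking pairwise contests:
B beats F 106–94.
F beats D 200–0.
A beats B 104–96.
F beats C 164–36.
F beats A 140–60.
F beats E 177–23.
Every option loses at least one head-to-head, so there is no Condorcet winner.

none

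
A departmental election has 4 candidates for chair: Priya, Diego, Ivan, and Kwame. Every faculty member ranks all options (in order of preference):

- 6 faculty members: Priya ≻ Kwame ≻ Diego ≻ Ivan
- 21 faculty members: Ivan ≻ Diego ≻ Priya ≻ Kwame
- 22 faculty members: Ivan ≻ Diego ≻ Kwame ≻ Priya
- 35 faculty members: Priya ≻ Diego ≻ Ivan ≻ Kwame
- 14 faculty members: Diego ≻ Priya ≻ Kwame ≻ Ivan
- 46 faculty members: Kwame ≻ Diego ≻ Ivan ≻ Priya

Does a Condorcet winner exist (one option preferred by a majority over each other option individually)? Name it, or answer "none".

Diego

Diego vs Priya: 103–41 for Diego.
Diego vs Ivan: 101–43 for Diego.
Diego vs Kwame: 92–52 for Diego.
Diego beats every other option head-to-head.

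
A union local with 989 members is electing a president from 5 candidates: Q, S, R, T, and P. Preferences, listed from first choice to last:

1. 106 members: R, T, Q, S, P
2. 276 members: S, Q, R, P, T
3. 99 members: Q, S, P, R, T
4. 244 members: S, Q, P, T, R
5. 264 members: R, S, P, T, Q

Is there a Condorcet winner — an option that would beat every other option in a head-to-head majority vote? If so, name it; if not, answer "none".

S vs Q: 784–205 for S.
S vs R: 619–370 for S.
S vs T: 883–106 for S.
S vs P: 989–0 for S.
S beats every other option head-to-head.

S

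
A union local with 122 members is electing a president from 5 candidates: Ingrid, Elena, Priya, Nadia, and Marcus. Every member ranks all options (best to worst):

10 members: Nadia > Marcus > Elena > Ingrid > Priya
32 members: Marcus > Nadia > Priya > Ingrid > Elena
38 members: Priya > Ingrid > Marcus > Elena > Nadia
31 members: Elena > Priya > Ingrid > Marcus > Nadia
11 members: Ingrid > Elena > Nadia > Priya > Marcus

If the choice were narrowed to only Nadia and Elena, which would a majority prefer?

Voters preferring Nadia to Elena: 42; preferring Elena to Nadia: 80.
Elena wins the head-to-head.

Elena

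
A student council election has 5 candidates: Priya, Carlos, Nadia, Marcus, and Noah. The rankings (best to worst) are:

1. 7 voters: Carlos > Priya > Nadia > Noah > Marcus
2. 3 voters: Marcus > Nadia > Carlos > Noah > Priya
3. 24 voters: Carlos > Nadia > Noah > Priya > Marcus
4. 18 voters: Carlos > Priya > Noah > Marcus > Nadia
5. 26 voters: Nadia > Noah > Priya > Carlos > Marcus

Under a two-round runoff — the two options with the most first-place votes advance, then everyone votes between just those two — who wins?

Round 1 first-place votes: Priya 0, Carlos 49, Nadia 26, Marcus 3, Noah 0.
Carlos and Nadia advance.
Runoff: Carlos is preferred to Nadia by 49 voters; Nadia by 29.
Carlos wins the runoff.

Carlos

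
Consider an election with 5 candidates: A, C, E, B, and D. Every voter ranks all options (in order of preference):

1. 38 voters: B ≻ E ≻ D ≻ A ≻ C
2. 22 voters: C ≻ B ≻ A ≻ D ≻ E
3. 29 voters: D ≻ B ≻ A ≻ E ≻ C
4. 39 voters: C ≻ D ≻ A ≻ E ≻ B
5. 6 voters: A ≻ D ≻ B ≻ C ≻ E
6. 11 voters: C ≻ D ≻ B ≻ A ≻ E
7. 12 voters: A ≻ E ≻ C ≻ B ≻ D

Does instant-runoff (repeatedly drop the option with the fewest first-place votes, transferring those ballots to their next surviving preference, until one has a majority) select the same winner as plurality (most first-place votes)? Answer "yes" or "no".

yes

Instant-runoff — R1 A 18, C 72, E 0, B 38, D 29 (E out); R2 A 18, C 72, B 38, D 29 (A out); R3 C 84, B 38, D 35 (C winner). Winner: C.
Plurality — first-place votes: A 18, C 72, E 0, B 38, D 29. Winner: C.
The two methods agree.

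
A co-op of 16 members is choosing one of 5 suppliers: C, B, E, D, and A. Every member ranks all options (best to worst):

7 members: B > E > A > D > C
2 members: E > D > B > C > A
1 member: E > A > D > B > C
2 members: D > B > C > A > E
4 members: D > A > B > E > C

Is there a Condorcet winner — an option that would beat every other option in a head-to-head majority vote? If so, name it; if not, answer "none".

none

Checking pairwise contests:
B beats C 16–0.
D beats B 9–7.
B beats E 13–3.
E beats D 10–6.
B beats A 11–5.
Every option loses at least one head-to-head, so there is no Condorcet winner.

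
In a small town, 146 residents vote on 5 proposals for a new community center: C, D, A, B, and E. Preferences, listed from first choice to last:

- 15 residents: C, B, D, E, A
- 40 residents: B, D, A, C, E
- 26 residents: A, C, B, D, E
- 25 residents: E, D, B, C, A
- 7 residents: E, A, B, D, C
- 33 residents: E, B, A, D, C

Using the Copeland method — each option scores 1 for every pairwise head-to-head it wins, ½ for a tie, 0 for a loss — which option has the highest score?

B

C: beats E; loses to D, A, and B → score 1.
D: beats C, A, and E; loses to B → score 3.
A: beats C; loses to D, B, and E → score 1.
B: beats C, D, A, and E → score 4.
E: beats A; loses to C, D, and B → score 1.
B has the best pairwise record.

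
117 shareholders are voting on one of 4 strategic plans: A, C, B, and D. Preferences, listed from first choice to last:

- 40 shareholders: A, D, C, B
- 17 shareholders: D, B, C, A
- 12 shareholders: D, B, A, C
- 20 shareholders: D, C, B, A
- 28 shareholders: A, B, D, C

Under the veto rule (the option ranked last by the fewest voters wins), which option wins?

Last-place votes: A 37, C 40, B 40, D 0.
D is ranked last by the fewest voters, so D wins.

D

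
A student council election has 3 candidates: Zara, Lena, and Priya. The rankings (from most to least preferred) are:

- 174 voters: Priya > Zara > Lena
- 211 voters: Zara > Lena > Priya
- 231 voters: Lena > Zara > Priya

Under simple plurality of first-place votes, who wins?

Lena

First-place votes: Zara 211, Lena 231, Priya 174.
Lena has the most first-place votes.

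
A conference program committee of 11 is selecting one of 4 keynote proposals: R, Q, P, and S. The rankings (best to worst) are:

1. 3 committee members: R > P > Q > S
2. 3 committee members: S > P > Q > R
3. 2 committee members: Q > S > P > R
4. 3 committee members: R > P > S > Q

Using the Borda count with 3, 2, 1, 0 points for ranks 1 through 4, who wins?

P

R: 3·3 + 3·0 + 2·0 + 3·3 = 18
Q: 3·1 + 3·1 + 2·3 + 3·0 = 12
P: 3·2 + 3·2 + 2·1 + 3·2 = 20
S: 3·0 + 3·3 + 2·2 + 3·1 = 16
P has the highest Borda score (20).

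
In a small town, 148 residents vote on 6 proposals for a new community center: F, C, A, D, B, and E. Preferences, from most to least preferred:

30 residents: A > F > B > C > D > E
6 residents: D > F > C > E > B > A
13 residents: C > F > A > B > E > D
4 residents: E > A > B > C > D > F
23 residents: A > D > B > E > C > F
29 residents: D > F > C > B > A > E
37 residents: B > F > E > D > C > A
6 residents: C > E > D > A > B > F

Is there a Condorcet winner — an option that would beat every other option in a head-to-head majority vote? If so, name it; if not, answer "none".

F vs C: 102–46 for F.
F vs A: 85–63 for F.
F vs D: 80–68 for F.
F vs B: 78–70 for F.
F vs E: 115–33 for F.
F beats every other option head-to-head.

F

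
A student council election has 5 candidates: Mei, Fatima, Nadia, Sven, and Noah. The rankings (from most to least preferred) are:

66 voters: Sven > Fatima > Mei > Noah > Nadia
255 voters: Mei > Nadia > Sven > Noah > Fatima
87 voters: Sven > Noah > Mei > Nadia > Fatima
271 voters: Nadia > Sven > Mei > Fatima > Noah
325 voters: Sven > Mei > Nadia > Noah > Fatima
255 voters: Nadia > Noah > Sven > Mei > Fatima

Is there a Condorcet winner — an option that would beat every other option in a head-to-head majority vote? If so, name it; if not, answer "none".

none

Checking pairwise contests:
Sven beats Mei 1004–255.
Mei beats Fatima 1193–66.
Mei beats Nadia 733–526.
Nadia beats Sven 781–478.
Mei beats Noah 917–342.
Every option loses at least one head-to-head, so there is no Condorcet winner.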